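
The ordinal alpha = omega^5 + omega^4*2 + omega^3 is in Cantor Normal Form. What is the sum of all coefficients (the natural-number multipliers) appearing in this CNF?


CNF: omega^5 + omega^4*2 + omega^3
Coefficients: 1 + 2 + 1 = 4

4


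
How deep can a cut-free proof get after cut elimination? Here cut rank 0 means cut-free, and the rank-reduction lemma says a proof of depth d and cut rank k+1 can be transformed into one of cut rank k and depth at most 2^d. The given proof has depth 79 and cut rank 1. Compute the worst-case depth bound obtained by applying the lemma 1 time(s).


Each rank reduction sends depth d to at most 2^d; cut rank r needs r reductions.
2_0(79) = 79
2_1(79) = 2^79 = 604462909807314587353088
Cut-free depth bound = 604462909807314587353088

604462909807314587353088


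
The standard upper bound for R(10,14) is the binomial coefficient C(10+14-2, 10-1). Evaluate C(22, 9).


R(10,14) <= C(10+14-2, 10-1) = C(22, 9)
C(22, 9) = 22! / (9! * 13!)
= 497420

497420


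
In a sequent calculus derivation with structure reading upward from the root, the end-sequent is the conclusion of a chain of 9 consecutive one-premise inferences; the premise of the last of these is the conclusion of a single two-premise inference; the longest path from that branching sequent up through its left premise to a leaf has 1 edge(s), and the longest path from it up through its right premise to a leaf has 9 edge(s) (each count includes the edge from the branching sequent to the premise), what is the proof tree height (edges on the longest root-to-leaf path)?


Longest path through the left premise: 1 edges (measured from the branching sequent)
Longest path through the right premise: 9 edges
Height of the subtree rooted at the branching sequent: max(1, 9) = 9
The branching sequent sits 9 edges above the root (the chain of one-premise inferences), so height = 9 + 9 = 18

18


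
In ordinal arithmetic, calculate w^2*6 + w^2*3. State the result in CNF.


Ordinal addition w^2*6 + w^2*3:
Both terms have the same exponent 2.
w^e*c + w^e*d = w^e*(c+d).
Result = w^2*(6+3) = w^2*9

w^2*9


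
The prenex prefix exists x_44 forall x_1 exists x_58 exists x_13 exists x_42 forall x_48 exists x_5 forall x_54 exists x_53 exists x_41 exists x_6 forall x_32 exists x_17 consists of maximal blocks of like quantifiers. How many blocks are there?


Alternations = 8.
Blocks = alternations + 1 = 9

9


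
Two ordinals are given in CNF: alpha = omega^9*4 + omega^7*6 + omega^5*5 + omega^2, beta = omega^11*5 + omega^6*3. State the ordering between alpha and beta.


Compare term by term from highest exponent:
alpha = omega^9*4 + omega^7*6 + omega^5*5 + omega^2
beta = omega^11*5 + omega^6*3
Term 1: alpha has omega^9*4, beta has omega^11*5
Term 2: alpha has omega^7*6, beta has omega^6*3
Term 3: alpha has omega^5*5, beta has omega^0*0
Term 4: alpha has omega^2*1, beta has omega^0*0
Result: alpha < beta

alpha < beta


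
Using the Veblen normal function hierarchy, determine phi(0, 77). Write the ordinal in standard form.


phi(0, 77):
phi(0, beta) = omega^beta by definition.
phi(0, 77) = omega^77

omega^77


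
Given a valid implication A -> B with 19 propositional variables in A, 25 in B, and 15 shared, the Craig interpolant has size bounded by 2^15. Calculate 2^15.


Shared atoms = 15
Craig interpolant size bound = 2^15
= 32768

32768


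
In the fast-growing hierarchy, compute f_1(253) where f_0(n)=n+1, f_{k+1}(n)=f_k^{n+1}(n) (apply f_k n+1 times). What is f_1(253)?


f_1(253) = f_0^254(253)
f_0 adds 1 each time, applied 254 times.
f_1(253) = 253 + 254 = 507

507


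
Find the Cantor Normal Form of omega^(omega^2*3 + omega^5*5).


omega^(omega^2*3 + omega^5*5):
In ordinal addition a term is absorbed by a following term of strictly larger exponent: 2 < 5, so omega^2*3 + omega^5*5 = omega^5*5.
omega raised to a CNF ordinal is a single CNF term: Result = omega^(omega^5*5)

omega^(omega^5*5)


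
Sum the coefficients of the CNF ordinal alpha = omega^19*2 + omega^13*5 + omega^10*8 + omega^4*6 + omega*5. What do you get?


CNF: omega^19*2 + omega^13*5 + omega^10*8 + omega^4*6 + omega*5
Coefficients: 2 + 5 + 8 + 6 + 5 = 26

26


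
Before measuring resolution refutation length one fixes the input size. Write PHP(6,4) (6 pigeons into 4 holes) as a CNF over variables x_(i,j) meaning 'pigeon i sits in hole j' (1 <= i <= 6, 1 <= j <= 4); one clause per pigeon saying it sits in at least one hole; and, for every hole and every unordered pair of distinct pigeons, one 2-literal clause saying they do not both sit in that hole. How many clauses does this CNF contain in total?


PHP(6,4): 6 pigeons, 4 holes, 6*4 = 24 variables.
- pigeon clauses: one per pigeon -> 6 clauses
- hole clauses: 4 holes * C(6,2) = 4 * 15 -> 60 clauses
Total clauses = 6 + 60 = 66

66


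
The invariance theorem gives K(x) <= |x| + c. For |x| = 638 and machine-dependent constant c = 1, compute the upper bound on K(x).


K(x) <= |x| + c = 638 + 1 = 639

639


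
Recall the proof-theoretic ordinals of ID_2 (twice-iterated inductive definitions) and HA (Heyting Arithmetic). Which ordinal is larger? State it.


Proof-theoretic ordinal of ID_2 (twice-iterated inductive definitions): psi_0(epsilon_{Omega_2+1})
Proof-theoretic ordinal of HA (Heyting Arithmetic): epsilon_0
Comparing: epsilon_0 < psi_0(epsilon_{Omega_2+1}).
The larger ordinal is psi_0(epsilon_{Omega_2+1}) (from ID_2 (twice-iterated inductive definitions)).

psi_0(epsilon_{Omega_2+1})


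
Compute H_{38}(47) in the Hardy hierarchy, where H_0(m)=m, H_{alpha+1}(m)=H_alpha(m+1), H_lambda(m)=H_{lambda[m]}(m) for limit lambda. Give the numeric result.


H_38(47):
For finite ordinals k, H_k(n) = n + k (each successor step adds 1).
H_38(47) = 47 + 38 = 85

85


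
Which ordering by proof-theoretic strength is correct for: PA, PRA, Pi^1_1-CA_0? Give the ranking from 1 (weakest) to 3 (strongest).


Ordering by consistency strength:
1. PRA
2. PA
3. Pi^1_1-CA_0


PA=2, PRA=1, Pi^1_1-CA_0=3


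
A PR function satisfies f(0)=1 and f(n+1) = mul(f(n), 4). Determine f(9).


f(0) = 1
f(1) = mul(f(0), 4) = mul(1, 4) = 4
f(2) = mul(f(1), 4) = mul(4, 4) = 16
f(3) = mul(f(2), 4) = mul(16, 4) = 64
f(4) = mul(f(3), 4) = mul(64, 4) = 256
f(5) = mul(f(4), 4) = mul(256, 4) = 1024
f(6) = mul(f(5), 4) = mul(1024, 4) = 4096
f(7) = mul(f(6), 4) = mul(4096, 4) = 16384
f(8) = mul(f(7), 4) = mul(16384, 4) = 65536
f(9) = mul(f(8), 4) = mul(65536, 4) = 262144


262144


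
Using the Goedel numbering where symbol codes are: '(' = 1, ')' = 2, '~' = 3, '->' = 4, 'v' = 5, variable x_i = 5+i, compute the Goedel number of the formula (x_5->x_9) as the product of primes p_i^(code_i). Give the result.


Formula: (x_5->x_9)
Symbol codes: [1, 10, 4, 14, 2]
Primes: [2, 3, 5, 7, 11]
p_1^1 = 2^1 = 2
p_2^10 = 3^10 = 59049
p_3^4 = 5^4 = 625
p_4^14 = 7^14 = 678223072849
p_5^2 = 11^2 = 121
Product = 6057319627084915901250

6057319627084915901250


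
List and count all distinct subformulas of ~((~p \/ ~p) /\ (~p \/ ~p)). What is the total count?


Formula: ~((~p \/ ~p) /\ (~p \/ ~p))
Subformulas found:
  1. p
  2. ~p
  3. (~p \/ ~p)
  4. ((~p \/ ~p) /\ (~p \/ ~p))
  5. ~((~p \/ ~p) /\ (~p \/ ~p))
Total distinct subformulas = 5

5


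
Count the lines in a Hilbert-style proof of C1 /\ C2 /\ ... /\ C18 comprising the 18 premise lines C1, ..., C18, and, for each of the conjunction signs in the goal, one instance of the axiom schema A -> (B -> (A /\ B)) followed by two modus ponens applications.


Conjoining 18 premises:
- 18 premise lines
- the goal has 17 conjunction signs; each costs 1 axiom instance + 2 MP = 3 lines: 3 * 17 = 51
Total = 18 + 51 = 69 lines.

69


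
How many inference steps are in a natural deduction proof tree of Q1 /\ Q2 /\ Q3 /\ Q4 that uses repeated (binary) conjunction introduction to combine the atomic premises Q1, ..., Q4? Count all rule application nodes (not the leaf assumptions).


The target conjunction has 4 conjuncts, i.e. 3 binary /\ connectives.
Each conjunction-intro joins two pieces, so 4 atoms require 4-1 = 3 applications.
Total inference nodes = 3

3


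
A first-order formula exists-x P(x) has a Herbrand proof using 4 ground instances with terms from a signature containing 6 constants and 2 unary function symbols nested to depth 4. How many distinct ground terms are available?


Herbrand terms by depth:
Depth 0: 6 constants
Depth 1: 12 new terms (running total: 18)
Depth 2: 24 new terms (running total: 42)
Depth 3: 48 new terms (running total: 90)
Depth 4: 96 new terms (running total: 186)
Total distinct ground terms = 186

186


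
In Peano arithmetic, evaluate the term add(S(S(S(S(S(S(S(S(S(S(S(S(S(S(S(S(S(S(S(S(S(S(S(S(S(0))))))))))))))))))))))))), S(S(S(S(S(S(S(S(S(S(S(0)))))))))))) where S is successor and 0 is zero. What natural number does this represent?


add(S^25(0), S^11(0)):
S^25(0) = 25
S^11(0) = 11
25 + 11 = 36

36


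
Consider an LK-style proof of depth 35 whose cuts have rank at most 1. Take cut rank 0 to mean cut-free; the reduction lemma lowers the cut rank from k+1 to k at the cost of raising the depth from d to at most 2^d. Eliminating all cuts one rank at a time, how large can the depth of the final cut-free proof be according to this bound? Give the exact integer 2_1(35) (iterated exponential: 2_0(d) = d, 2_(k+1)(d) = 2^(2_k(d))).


Each rank reduction sends depth d to at most 2^d; cut rank r needs r reductions.
2_0(35) = 35
2_1(35) = 2^35 = 34359738368
Cut-free depth bound = 34359738368

34359738368


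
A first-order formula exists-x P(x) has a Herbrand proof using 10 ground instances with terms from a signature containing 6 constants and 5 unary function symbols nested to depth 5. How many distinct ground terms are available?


Herbrand terms by depth:
Depth 0: 6 constants
Depth 1: 30 new terms (running total: 36)
Depth 2: 150 new terms (running total: 186)
Depth 3: 750 new terms (running total: 936)
Depth 4: 3750 new terms (running total: 4686)
Depth 5: 18750 new terms (running total: 23436)
Total distinct ground terms = 23436

23436


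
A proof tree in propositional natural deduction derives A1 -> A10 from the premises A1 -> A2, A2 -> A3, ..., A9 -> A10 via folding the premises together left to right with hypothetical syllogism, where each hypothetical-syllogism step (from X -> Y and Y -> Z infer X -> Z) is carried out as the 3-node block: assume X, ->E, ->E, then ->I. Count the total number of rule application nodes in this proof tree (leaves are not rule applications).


There are 9 premises in the chain. The first HS step combines premises 1 and 2; each further premise needs one more HS step.
So 9 premises require 9 - 1 = 8 hypothetical-syllogism steps.
Each HS step uses 3 inference nodes (->E, ->E, ->I).
8 * 3 = 24 total inference nodes.

24


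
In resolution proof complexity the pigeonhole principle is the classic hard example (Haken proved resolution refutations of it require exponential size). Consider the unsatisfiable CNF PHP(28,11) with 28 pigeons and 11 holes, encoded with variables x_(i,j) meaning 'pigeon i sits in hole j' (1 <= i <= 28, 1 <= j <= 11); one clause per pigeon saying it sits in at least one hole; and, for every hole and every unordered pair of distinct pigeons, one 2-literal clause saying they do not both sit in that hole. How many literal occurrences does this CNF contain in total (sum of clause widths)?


PHP(28,11): 28 pigeons, 11 holes, 28*11 = 308 variables.
- pigeon clauses: one per pigeon -> 28 clauses of width 11 -> 308 literals
- hole clauses: 11 holes * C(28,2) = 11 * 378 -> 4158 clauses of width 2 -> 8316 literals
Total literal occurrences = 308 + 8316 = 8624

8624


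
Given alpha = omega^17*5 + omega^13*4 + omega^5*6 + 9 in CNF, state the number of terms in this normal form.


CNF: omega^17*5 + omega^13*4 + omega^5*6 + 9
Count the summands separated by '+':
  term 1: omega^17*5
  term 2: omega^13*4
  term 3: omega^5*6
  term 4: 9
Total terms = 4

4


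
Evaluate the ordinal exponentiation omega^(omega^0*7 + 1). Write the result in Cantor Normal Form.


omega^(omega^0*7 + 1):
omega^0 = 1, so the exponent is 7 + 1 = 8 (finite ordinal addition).
Result = omega^8, already a single CNF term.

omega^8


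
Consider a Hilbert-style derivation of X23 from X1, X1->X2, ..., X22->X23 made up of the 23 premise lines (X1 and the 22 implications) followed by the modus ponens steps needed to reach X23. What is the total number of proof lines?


We have 23 premise lines: X1 and 22 implications.
Each implication is detached once by MP, giving 22 MP lines.
23 premise lines + 22 MP lines = 45 total lines.

45


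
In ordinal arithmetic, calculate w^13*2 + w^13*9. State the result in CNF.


Ordinal addition w^13*2 + w^13*9:
Both terms have the same exponent 13.
w^e*c + w^e*d = w^e*(c+d).
Result = w^13*(2+9) = w^13*11

w^13*11


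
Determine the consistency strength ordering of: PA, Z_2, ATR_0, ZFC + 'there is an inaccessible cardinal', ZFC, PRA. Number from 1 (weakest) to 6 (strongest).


Ordering by consistency strength:
1. PRA
2. PA
3. ATR_0
4. Z_2
5. ZFC
6. ZFC + 'there is an inaccessible cardinal'


PA=2, Z_2=4, ATR_0=3, ZFC + 'there is an inaccessible cardinal'=6, ZFC=5, PRA=1


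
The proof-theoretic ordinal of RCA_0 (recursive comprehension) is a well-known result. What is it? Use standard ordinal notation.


The proof-theoretic ordinal of RCA_0 (recursive comprehension) is a standard result in ordinal analysis.
This ordinal is the supremum of order types of primitive recursive well-orderings
that the theory can prove to be well-ordered.
For RCA_0 (recursive comprehension), the proof-theoretic ordinal is omega^omega.

omega^omega


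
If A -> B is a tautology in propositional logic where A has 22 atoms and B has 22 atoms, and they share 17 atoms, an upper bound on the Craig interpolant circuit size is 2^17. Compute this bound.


Shared atoms = 17
Craig interpolant size bound = 2^17
= 131072

131072


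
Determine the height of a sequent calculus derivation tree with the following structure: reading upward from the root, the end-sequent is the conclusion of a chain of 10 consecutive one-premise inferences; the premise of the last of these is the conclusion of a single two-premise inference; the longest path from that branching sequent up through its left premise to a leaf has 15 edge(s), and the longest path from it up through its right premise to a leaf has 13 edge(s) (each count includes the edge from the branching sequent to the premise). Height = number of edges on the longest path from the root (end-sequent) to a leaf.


Longest path through the left premise: 15 edges (measured from the branching sequent)
Longest path through the right premise: 13 edges
Height of the subtree rooted at the branching sequent: max(15, 13) = 15
The branching sequent sits 10 edges above the root (the chain of one-premise inferences), so height = 15 + 10 = 25

25


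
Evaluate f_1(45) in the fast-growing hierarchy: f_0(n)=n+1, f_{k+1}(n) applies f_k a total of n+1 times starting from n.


f_1(45) = f_0^46(45)
f_0 adds 1 each time, applied 46 times.
f_1(45) = 45 + 46 = 91

91


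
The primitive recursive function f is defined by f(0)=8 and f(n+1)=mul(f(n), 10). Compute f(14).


f(0) = 8
f(1) = mul(f(0), 10) = mul(8, 10) = 80
f(2) = mul(f(1), 10) = mul(80, 10) = 800
f(3) = mul(f(2), 10) = mul(800, 10) = 8000
f(4) = mul(f(3), 10) = mul(8000, 10) = 80000
f(5) = mul(f(4), 10) = mul(80000, 10) = 800000
f(6) = mul(f(5), 10) = mul(800000, 10) = 8000000
f(7) = mul(f(6), 10) = mul(8000000, 10) = 80000000
f(8) = mul(f(7), 10) = mul(80000000, 10) = 800000000
f(9) = mul(f(8), 10) = mul(800000000, 10) = 8000000000
f(10) = mul(f(9), 10) = mul(8000000000, 10) = 80000000000
f(11) = mul(f(10), 10) = mul(80000000000, 10) = 800000000000
f(12) = mul(f(11), 10) = mul(800000000000, 10) = 8000000000000
f(13) = mul(f(12), 10) = mul(8000000000000, 10) = 80000000000000
f(14) = mul(f(13), 10) = mul(80000000000000, 10) = 800000000000000


800000000000000


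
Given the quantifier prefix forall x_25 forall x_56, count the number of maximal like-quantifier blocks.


Alternations = 0.
Blocks = alternations + 1 = 1

1


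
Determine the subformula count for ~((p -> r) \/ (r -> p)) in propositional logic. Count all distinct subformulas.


Formula: ~((p -> r) \/ (r -> p))
Subformulas found:
  1. r
  2. p
  3. (r -> p)
  4. (p -> r)
  5. ((p -> r) \/ (r -> p))
  6. ~((p -> r) \/ (r -> p))
Total distinct subformulas = 6

6


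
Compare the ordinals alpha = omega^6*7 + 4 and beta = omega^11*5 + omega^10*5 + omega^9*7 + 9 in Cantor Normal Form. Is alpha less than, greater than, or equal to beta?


Compare term by term from highest exponent:
alpha = omega^6*7 + 4
beta = omega^11*5 + omega^10*5 + omega^9*7 + 9
Term 1: alpha has omega^6*7, beta has omega^11*5
Term 2: alpha has omega^0*4, beta has omega^10*5
Term 3: alpha has omega^0*0, beta has omega^9*7
Term 4: alpha has omega^0*0, beta has omega^0*9
Result: alpha < beta

alpha < beta


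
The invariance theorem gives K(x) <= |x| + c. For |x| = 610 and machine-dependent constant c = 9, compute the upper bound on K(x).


K(x) <= |x| + c = 610 + 9 = 619

619


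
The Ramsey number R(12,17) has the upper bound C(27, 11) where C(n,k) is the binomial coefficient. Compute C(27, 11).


R(12,17) <= C(12+17-2, 12-1) = C(27, 11)
C(27, 11) = 27! / (11! * 16!)
= 13037895

13037895


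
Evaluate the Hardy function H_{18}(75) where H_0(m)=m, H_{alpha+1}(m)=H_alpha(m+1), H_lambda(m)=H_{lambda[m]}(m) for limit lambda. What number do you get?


H_18(75):
For finite ordinals k, H_k(n) = n + k (each successor step adds 1).
H_18(75) = 75 + 18 = 93

93


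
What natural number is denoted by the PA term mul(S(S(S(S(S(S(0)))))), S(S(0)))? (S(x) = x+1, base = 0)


mul(S^6(0), S^2(0)):
S^6(0) = 6
S^2(0) = 2
6 * 2 = 12

12


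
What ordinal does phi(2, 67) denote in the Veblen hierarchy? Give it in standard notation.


phi(2, 67):
phi(2, beta) = zeta_beta (the beta-th zeta number, fixed point of epsilon).
phi(2, 67) = zeta_67

zeta_67


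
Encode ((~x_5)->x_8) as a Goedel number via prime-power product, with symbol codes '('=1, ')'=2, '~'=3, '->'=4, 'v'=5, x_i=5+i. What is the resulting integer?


Formula: ((~x_5)->x_8)
Symbol codes: [1, 1, 3, 10, 2, 4, 13, 2]
Primes: [2, 3, 5, 7, 11, 13, 17, 19]
p_1^1 = 2^1 = 2
p_2^1 = 3^1 = 3
p_3^3 = 5^3 = 125
p_4^10 = 7^10 = 282475249
p_5^2 = 11^2 = 121
p_6^4 = 13^4 = 28561
p_7^13 = 17^13 = 9904578032905937
p_8^2 = 19^2 = 361
Product = 2617843155911601783540383484851124750

2617843155911601783540383484851124750


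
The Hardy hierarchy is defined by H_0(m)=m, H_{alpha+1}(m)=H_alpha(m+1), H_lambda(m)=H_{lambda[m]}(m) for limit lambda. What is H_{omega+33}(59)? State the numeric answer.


H_{omega+33}(59):
Unwind the 33 successor steps: H_{omega+33}(59) = H_omega(59+33) = H_omega(92).
H_omega(m) = H_m(m) = m + m = 2m.
Result = 2 * 92 = 184

184


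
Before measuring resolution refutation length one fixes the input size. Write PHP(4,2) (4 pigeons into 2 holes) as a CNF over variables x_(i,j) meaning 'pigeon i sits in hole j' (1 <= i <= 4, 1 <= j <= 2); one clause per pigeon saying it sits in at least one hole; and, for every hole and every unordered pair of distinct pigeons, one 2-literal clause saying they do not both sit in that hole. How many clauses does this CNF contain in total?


PHP(4,2): 4 pigeons, 2 holes, 4*2 = 8 variables.
- pigeon clauses: one per pigeon -> 4 clauses
- hole clauses: 2 holes * C(4,2) = 2 * 6 -> 12 clauses
Total clauses = 4 + 12 = 16

16


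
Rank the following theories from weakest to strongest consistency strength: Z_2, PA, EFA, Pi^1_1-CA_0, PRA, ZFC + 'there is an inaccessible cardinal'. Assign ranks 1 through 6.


Ordering by consistency strength:
1. EFA
2. PRA
3. PA
4. Pi^1_1-CA_0
5. Z_2
6. ZFC + 'there is an inaccessible cardinal'


Z_2=5, PA=3, EFA=1, Pi^1_1-CA_0=4, PRA=2, ZFC + 'there is an inaccessible cardinal'=6


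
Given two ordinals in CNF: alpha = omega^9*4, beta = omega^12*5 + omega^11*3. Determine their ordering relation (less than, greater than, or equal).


Compare term by term from highest exponent:
alpha = omega^9*4
beta = omega^12*5 + omega^11*3
Term 1: alpha has omega^9*4, beta has omega^12*5
Term 2: alpha has omega^0*0, beta has omega^11*3
Result: alpha < beta

alpha < beta


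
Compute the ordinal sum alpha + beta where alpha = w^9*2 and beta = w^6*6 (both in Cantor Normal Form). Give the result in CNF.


Ordinal addition w^9*2 + w^6*6:
Leading exponent of alpha (9) > leading exponent of beta (6).
Since alpha's term has higher exponent than beta's leading term,
the sum is simply alpha followed by beta.
Result = w^9*2 + w^6*6

w^9*2 + w^6*6


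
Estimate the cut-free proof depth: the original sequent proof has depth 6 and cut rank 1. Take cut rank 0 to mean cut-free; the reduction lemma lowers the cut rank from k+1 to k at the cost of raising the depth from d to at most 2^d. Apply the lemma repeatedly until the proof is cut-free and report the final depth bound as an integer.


Each rank reduction sends depth d to at most 2^d; cut rank r needs r reductions.
2_0(6) = 6
2_1(6) = 2^6 = 64
Cut-free depth bound = 64

64


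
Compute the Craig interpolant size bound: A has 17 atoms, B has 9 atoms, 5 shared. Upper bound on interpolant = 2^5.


Shared atoms = 5
Craig interpolant size bound = 2^5
= 32

32


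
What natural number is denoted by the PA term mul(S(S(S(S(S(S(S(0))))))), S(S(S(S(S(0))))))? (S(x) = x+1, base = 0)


mul(S^7(0), S^5(0)):
S^7(0) = 7
S^5(0) = 5
7 * 5 = 35

35


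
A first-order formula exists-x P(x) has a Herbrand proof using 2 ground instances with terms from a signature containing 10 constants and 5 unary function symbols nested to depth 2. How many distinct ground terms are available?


Herbrand terms by depth:
Depth 0: 10 constants
Depth 1: 50 new terms (running total: 60)
Depth 2: 250 new terms (running total: 310)
Total distinct ground terms = 310

310


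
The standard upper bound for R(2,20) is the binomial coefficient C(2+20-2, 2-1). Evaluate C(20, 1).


R(2,20) <= C(2+20-2, 2-1) = C(20, 1)
C(20, 1) = 20! / (1! * 19!)
= 20

20


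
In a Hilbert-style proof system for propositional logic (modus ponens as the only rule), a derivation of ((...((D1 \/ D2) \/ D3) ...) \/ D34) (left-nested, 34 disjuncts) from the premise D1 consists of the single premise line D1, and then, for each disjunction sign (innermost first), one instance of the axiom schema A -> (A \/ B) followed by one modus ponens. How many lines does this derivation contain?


Building the left-nested 34-ary disjunction from D1:
- 1 premise line (D1)
- 34 disjuncts means 33 disjunction signs; each needs 1 axiom instance + 1 MP = 2 lines: 2 * 33 = 66
Total = 1 + 66 = 67 lines.

67


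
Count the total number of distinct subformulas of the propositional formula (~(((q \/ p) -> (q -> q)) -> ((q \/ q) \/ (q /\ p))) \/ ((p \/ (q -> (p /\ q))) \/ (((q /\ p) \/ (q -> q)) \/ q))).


Formula: (~(((q \/ p) -> (q -> q)) -> ((q \/ q) \/ (q /\ p))) \/ ((p \/ (q -> (p /\ q))) \/ (((q /\ p) \/ (q -> q)) \/ q)))
Subformulas found:
  1. q
  2. p
  3. (q /\ p)
  4. (q \/ p)
  5. (p /\ q)
  6. (q -> q)
  7. (q \/ q)
  8. (q -> (p /\ q))
  9. (p \/ (q -> (p /\ q)))
  10. ((q \/ p) -> (q -> q))
  11. ((q \/ q) \/ (q /\ p))
  12. ((q /\ p) \/ (q -> q))
  13. (((q /\ p) \/ (q -> q)) \/ q)
  14. (((q \/ p) -> (q -> q)) -> ((q \/ q) \/ (q /\ p)))
  15. ~(((q \/ p) -> (q -> q)) -> ((q \/ q) \/ (q /\ p)))
  16. ((p \/ (q -> (p /\ q))) \/ (((q /\ p) \/ (q -> q)) \/ q))
  17. (~(((q \/ p) -> (q -> q)) -> ((q \/ q) \/ (q /\ p))) \/ ((p \/ (q -> (p /\ q))) \/ (((q /\ p) \/ (q -> q)) \/ q)))
Total distinct subformulas = 17

17


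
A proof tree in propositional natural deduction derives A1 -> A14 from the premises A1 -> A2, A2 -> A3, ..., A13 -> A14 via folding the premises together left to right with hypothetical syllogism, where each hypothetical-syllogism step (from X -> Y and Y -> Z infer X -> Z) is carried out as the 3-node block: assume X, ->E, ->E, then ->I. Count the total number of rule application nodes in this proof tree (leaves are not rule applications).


There are 13 premises in the chain. The first HS step combines premises 1 and 2; each further premise needs one more HS step.
So 13 premises require 13 - 1 = 12 hypothetical-syllogism steps.
Each HS step uses 3 inference nodes (->E, ->E, ->I).
12 * 3 = 36 total inference nodes.

36


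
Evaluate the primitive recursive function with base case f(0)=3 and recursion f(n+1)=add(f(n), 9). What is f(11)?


f(0) = 3
f(1) = add(f(0), 9) = add(3, 9) = 12
f(2) = add(f(1), 9) = add(12, 9) = 21
f(3) = add(f(2), 9) = add(21, 9) = 30
f(4) = add(f(3), 9) = add(30, 9) = 39
f(5) = add(f(4), 9) = add(39, 9) = 48
f(6) = add(f(5), 9) = add(48, 9) = 57
f(7) = add(f(6), 9) = add(57, 9) = 66
f(8) = add(f(7), 9) = add(66, 9) = 75
f(9) = add(f(8), 9) = add(75, 9) = 84
f(10) = add(f(9), 9) = add(84, 9) = 93
f(11) = add(f(10), 9) = add(93, 9) = 102


102


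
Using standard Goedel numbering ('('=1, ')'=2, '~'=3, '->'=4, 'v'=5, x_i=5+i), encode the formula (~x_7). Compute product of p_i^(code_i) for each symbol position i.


Formula: (~x_7)
Symbol codes: [1, 3, 12, 2]
Primes: [2, 3, 5, 7]
p_1^1 = 2^1 = 2
p_2^3 = 3^3 = 27
p_3^12 = 5^12 = 244140625
p_4^2 = 7^2 = 49
Product = 645996093750

645996093750


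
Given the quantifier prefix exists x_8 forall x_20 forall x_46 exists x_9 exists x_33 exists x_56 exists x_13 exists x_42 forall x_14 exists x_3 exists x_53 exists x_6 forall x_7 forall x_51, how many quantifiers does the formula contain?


Quantifier prefix has 14 quantifier symbols.
Quantifier depth = 14

14


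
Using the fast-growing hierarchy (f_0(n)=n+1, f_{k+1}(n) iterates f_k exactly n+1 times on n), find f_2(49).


f_2(49) = f_1^50(49)
f_1(m) = 2m + 1.
Iterating: f_1^k(n) = 2^k*(n+1) - 1.
f_2(49) = 2^50*(49+1) - 1 = 1125899906842624*50 - 1 = 56294995342131199

56294995342131199


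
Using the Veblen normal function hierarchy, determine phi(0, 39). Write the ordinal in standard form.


phi(0, 39):
phi(0, beta) = omega^beta by definition.
phi(0, 39) = omega^39

omega^39


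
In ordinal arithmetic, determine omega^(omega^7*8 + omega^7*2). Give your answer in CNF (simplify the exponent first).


omega^(omega^7*8 + omega^7*2):
Both terms of the exponent have the same exponent 7, so they merge: omega^7*8 + omega^7*2 = omega^7*(8+2) = omega^7*10.
omega raised to a CNF ordinal is a single CNF term: Result = omega^(omega^7*10)

omega^(omega^7*10)


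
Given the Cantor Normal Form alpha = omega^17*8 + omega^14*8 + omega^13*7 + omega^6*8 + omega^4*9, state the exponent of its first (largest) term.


CNF: omega^17*8 + omega^14*8 + omega^13*7 + omega^6*8 + omega^4*9
The leading term is omega^17*8, which has exponent 17.

17


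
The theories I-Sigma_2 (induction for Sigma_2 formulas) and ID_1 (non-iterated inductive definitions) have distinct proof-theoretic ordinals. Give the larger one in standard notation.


Proof-theoretic ordinal of I-Sigma_2 (induction for Sigma_2 formulas): omega^(omega^omega)
Proof-theoretic ordinal of ID_1 (non-iterated inductive definitions): psi_0(epsilon_{Omega+1})
Comparing: omega^(omega^omega) < psi_0(epsilon_{Omega+1}).
The larger ordinal is psi_0(epsilon_{Omega+1}) (from ID_1 (non-iterated inductive definitions)).

psi_0(epsilon_{Omega+1})


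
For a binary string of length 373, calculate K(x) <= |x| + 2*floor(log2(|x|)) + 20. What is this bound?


floor(log2(373)) = 8
2 * 8 = 16
K(x) <= 373 + 16 + 20 = 409

409


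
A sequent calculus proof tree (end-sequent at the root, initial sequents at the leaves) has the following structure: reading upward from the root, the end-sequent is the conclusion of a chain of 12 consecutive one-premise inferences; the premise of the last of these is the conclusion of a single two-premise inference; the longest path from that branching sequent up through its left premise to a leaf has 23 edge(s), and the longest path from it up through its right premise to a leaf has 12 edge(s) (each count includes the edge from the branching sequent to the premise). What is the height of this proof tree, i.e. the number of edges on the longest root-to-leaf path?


Longest path through the left premise: 23 edges (measured from the branching sequent)
Longest path through the right premise: 12 edges
Height of the subtree rooted at the branching sequent: max(23, 12) = 23
The branching sequent sits 12 edges above the root (the chain of one-premise inferences), so height = 23 + 12 = 35

35


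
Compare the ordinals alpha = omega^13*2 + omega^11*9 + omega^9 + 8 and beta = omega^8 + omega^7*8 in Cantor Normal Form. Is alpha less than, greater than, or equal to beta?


Compare term by term from highest exponent:
alpha = omega^13*2 + omega^11*9 + omega^9 + 8
beta = omega^8 + omega^7*8
Term 1: alpha has omega^13*2, beta has omega^8*1
Term 2: alpha has omega^11*9, beta has omega^7*8
Term 3: alpha has omega^9*1, beta has omega^0*0
Term 4: alpha has omega^0*8, beta has omega^0*0
Result: alpha > beta

alpha > beta


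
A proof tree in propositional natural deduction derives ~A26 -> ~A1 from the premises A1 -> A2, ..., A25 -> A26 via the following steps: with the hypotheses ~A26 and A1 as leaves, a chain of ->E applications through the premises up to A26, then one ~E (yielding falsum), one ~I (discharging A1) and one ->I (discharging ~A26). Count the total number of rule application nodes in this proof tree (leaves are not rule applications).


From hypothesis A1, 25 ->E steps along the 25 premises yield A26.
~E with hypothesis ~A26 gives falsum (1 node); ~I discharging A1 gives ~A1 (1 node); ->I discharging ~A26 gives the goal (1 node).
Total = 25 + 3 = 28 inference nodes.

28


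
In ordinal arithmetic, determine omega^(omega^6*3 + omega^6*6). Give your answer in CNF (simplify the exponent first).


omega^(omega^6*3 + omega^6*6):
Both terms of the exponent have the same exponent 6, so they merge: omega^6*3 + omega^6*6 = omega^6*(3+6) = omega^6*9.
omega raised to a CNF ordinal is a single CNF term: Result = omega^(omega^6*9)

omega^(omega^6*9)


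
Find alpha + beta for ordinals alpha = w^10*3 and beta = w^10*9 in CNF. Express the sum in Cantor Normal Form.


Ordinal addition w^10*3 + w^10*9:
Both terms have the same exponent 10.
w^e*c + w^e*d = w^e*(c+d).
Result = w^10*(3+9) = w^10*12

w^10*12


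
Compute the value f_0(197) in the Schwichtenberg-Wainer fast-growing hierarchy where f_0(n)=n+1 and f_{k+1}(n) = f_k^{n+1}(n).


f_0(197) = 197 + 1 = 198

198


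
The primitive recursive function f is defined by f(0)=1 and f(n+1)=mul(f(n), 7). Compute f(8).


f(0) = 1
f(1) = mul(f(0), 7) = mul(1, 7) = 7
f(2) = mul(f(1), 7) = mul(7, 7) = 49
f(3) = mul(f(2), 7) = mul(49, 7) = 343
f(4) = mul(f(3), 7) = mul(343, 7) = 2401
f(5) = mul(f(4), 7) = mul(2401, 7) = 16807
f(6) = mul(f(5), 7) = mul(16807, 7) = 117649
f(7) = mul(f(6), 7) = mul(117649, 7) = 823543
f(8) = mul(f(7), 7) = mul(823543, 7) = 5764801


5764801


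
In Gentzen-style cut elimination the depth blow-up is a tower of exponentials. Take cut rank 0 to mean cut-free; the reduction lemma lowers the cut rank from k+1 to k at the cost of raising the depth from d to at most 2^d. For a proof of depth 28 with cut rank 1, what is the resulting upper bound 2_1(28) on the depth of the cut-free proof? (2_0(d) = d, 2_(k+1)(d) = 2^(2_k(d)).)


Each rank reduction sends depth d to at most 2^d; cut rank r needs r reductions.
2_0(28) = 28
2_1(28) = 2^28 = 268435456
Cut-free depth bound = 268435456

268435456


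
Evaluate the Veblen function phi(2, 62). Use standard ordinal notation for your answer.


phi(2, 62):
phi(2, beta) = zeta_beta (the beta-th zeta number, fixed point of epsilon).
phi(2, 62) = zeta_62

zeta_62


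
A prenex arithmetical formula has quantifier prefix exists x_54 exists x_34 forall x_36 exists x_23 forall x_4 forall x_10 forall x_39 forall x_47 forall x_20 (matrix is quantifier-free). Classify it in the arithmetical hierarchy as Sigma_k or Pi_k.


Leading quantifier is exists, so the class is Sigma.
Number of quantifier blocks = alternations + 1 = 3 + 1 = 4.
Classification: Sigma_4

Sigma_4


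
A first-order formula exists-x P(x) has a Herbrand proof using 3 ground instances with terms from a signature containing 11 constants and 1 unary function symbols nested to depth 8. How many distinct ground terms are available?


Herbrand terms by depth:
Depth 0: 11 constants
Depth 1: 11 new terms (running total: 22)
Depth 2: 11 new terms (running total: 33)
Depth 3: 11 new terms (running total: 44)
Depth 4: 11 new terms (running total: 55)
Depth 5: 11 new terms (running total: 66)
Depth 6: 11 new terms (running total: 77)
Depth 7: 11 new terms (running total: 88)
Depth 8: 11 new terms (running total: 99)
Total distinct ground terms = 99

99


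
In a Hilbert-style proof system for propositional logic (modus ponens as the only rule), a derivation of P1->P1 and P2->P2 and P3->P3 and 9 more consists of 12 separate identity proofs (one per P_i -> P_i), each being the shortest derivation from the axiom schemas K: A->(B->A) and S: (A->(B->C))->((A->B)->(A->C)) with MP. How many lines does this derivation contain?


The shortest proof of A->A from K and S in the Hilbert calculus has exactly 5 lines:
(1) K instance A->((A->A)->A), (2) S instance, (3) MP on 1,2, (4) K instance A->(A->A), (5) MP on 3,4.
For 12 independent identities: 12 * 5 = 60 lines total.

60


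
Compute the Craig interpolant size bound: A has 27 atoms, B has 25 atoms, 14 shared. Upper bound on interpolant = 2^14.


Shared atoms = 14
Craig interpolant size bound = 2^14
= 16384

16384


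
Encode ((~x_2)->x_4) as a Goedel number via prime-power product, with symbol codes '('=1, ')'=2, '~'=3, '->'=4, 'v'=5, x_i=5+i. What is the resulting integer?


Formula: ((~x_2)->x_4)
Symbol codes: [1, 1, 3, 7, 2, 4, 9, 2]
Primes: [2, 3, 5, 7, 11, 13, 17, 19]
p_1^1 = 2^1 = 2
p_2^1 = 3^1 = 3
p_3^3 = 5^3 = 125
p_4^7 = 7^7 = 823543
p_5^2 = 11^2 = 121
p_6^4 = 13^4 = 28561
p_7^9 = 17^9 = 118587876497
p_8^2 = 19^2 = 361
Product = 91380560455810428624605033250

91380560455810428624605033250


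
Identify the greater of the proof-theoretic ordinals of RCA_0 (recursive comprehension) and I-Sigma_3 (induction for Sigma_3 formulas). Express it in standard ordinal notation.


Proof-theoretic ordinal of RCA_0 (recursive comprehension): omega^omega
Proof-theoretic ordinal of I-Sigma_3 (induction for Sigma_3 formulas): omega^(omega^(omega^omega))
Comparing: omega^omega < omega^(omega^(omega^omega)).
The larger ordinal is omega^(omega^(omega^omega)) (from I-Sigma_3 (induction for Sigma_3 formulas)).

omega^(omega^(omega^omega))


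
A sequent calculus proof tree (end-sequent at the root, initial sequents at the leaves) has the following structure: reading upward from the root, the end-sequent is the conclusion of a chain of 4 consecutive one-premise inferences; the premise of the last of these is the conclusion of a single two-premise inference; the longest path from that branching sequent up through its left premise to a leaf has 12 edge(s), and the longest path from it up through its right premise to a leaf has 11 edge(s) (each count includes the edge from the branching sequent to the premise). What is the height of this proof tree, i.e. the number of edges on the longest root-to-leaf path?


Longest path through the left premise: 12 edges (measured from the branching sequent)
Longest path through the right premise: 11 edges
Height of the subtree rooted at the branching sequent: max(12, 11) = 12
The branching sequent sits 4 edges above the root (the chain of one-premise inferences), so height = 12 + 4 = 16

16


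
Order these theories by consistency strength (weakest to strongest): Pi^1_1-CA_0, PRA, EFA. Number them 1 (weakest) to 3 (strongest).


Ordering by consistency strength:
1. EFA
2. PRA
3. Pi^1_1-CA_0


Pi^1_1-CA_0=3, PRA=2, EFA=1


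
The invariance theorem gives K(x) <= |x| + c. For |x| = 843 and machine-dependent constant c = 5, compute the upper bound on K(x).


K(x) <= |x| + c = 843 + 5 = 848

848


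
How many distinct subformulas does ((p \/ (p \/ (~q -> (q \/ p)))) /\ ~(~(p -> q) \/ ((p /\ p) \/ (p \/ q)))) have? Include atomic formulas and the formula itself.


Formula: ((p \/ (p \/ (~q -> (q \/ p)))) /\ ~(~(p -> q) \/ ((p /\ p) \/ (p \/ q))))
Subformulas found:
  1. q
  2. p
  3. ~q
  4. (q \/ p)
  5. (p \/ q)
  6. (p /\ p)
  7. (p -> q)
  8. ~(p -> q)
  9. (~q -> (q \/ p))
  10. ((p /\ p) \/ (p \/ q))
  11. (p \/ (~q -> (q \/ p)))
  12. (p \/ (p \/ (~q -> (q \/ p))))
  13. (~(p -> q) \/ ((p /\ p) \/ (p \/ q)))
  14. ~(~(p -> q) \/ ((p /\ p) \/ (p \/ q)))
  15. ((p \/ (p \/ (~q -> (q \/ p)))) /\ ~(~(p -> q) \/ ((p /\ p) \/ (p \/ q))))
Total distinct subformulas = 15

15


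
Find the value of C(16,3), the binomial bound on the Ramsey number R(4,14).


R(4,14) <= C(4+14-2, 4-1) = C(16, 3)
C(16, 3) = 16! / (3! * 13!)
= 560

560


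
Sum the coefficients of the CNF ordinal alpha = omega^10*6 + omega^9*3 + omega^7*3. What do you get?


CNF: omega^10*6 + omega^9*3 + omega^7*3
Coefficients: 6 + 3 + 3 = 12

12


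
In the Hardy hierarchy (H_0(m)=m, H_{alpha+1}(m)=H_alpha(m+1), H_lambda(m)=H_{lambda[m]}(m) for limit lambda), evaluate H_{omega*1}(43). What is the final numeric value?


H_{omega*1}(43):
For the Hardy hierarchy, H_{omega*k}(n) = 2^k * n.
2^1 = 2.
2 * 43 = 86

86


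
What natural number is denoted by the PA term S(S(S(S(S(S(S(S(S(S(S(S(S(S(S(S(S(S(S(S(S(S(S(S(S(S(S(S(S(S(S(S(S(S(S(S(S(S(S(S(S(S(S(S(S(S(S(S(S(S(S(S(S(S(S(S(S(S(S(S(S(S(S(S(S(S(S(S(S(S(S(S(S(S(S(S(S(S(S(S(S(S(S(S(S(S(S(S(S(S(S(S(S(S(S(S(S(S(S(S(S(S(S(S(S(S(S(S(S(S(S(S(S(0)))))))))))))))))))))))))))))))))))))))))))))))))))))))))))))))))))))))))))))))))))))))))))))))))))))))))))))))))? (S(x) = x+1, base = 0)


Counting successors applied to 0:
113 applications of S to 0 = 113

113


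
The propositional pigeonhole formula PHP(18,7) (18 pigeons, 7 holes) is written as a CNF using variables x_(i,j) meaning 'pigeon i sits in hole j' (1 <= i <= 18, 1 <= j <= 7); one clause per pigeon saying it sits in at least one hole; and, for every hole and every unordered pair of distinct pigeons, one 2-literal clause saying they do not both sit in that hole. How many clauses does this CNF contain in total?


PHP(18,7): 18 pigeons, 7 holes, 18*7 = 126 variables.
- pigeon clauses: one per pigeon -> 18 clauses
- hole clauses: 7 holes * C(18,2) = 7 * 153 -> 1071 clauses
Total clauses = 18 + 1071 = 1089

1089


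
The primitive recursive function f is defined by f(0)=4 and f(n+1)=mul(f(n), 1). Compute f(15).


f(0) = 4
f(1) = mul(f(0), 1) = mul(4, 1) = 4
f(2) = mul(f(1), 1) = mul(4, 1) = 4
f(3) = mul(f(2), 1) = mul(4, 1) = 4
f(4) = mul(f(3), 1) = mul(4, 1) = 4
f(5) = mul(f(4), 1) = mul(4, 1) = 4
f(6) = mul(f(5), 1) = mul(4, 1) = 4
f(7) = mul(f(6), 1) = mul(4, 1) = 4
f(8) = mul(f(7), 1) = mul(4, 1) = 4
f(9) = mul(f(8), 1) = mul(4, 1) = 4
f(10) = mul(f(9), 1) = mul(4, 1) = 4
f(11) = mul(f(10), 1) = mul(4, 1) = 4
f(12) = mul(f(11), 1) = mul(4, 1) = 4
f(13) = mul(f(12), 1) = mul(4, 1) = 4
f(14) = mul(f(13), 1) = mul(4, 1) = 4
f(15) = mul(f(14), 1) = mul(4, 1) = 4


4


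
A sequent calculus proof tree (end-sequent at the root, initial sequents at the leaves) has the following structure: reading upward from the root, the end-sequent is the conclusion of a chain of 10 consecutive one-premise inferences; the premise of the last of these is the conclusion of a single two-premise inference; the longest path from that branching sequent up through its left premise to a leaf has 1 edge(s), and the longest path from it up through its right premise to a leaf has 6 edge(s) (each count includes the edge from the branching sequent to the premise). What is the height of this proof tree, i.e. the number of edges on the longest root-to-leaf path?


Longest path through the left premise: 1 edges (measured from the branching sequent)
Longest path through the right premise: 6 edges
Height of the subtree rooted at the branching sequent: max(1, 6) = 6
The branching sequent sits 10 edges above the root (the chain of one-premise inferences), so height = 6 + 10 = 16

16
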